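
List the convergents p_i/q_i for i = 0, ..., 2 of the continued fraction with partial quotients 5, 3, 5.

Using the convergent recurrence p_i = a_i*p_{i-1} + p_{i-2}, q_i = a_i*q_{i-1} + q_{i-2} with p_{-2}=0, p_{-1}=1, q_{-2}=1, q_{-1}=0:
  i=0: a_0=5, p_0 = 5*1 + 0 = 5, q_0 = 5*0 + 1 = 1.
  i=1: a_1=3, p_1 = 3*5 + 1 = 16, q_1 = 3*1 + 0 = 3.
  i=2: a_2=5, p_2 = 5*16 + 5 = 85, q_2 = 5*3 + 1 = 16.

5/1, 16/3, 85/16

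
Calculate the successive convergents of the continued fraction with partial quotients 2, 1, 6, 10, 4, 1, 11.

2/1, 3/1, 20/7, 203/71, 832/291, 1035/362, 12217/4273

Using the convergent recurrence p_i = a_i*p_{i-1} + p_{i-2}, q_i = a_i*q_{i-1} + q_{i-2} with p_{-2}=0, p_{-1}=1, q_{-2}=1, q_{-1}=0:
  i=0: a_0=2, p_0 = 2*1 + 0 = 2, q_0 = 2*0 + 1 = 1.
  i=1: a_1=1, p_1 = 1*2 + 1 = 3, q_1 = 1*1 + 0 = 1.
  i=2: a_2=6, p_2 = 6*3 + 2 = 20, q_2 = 6*1 + 1 = 7.
  i=3: a_3=10, p_3 = 10*20 + 3 = 203, q_3 = 10*7 + 1 = 71.
  i=4: a_4=4, p_4 = 4*203 + 20 = 832, q_4 = 4*71 + 7 = 291.
  i=5: a_5=1, p_5 = 1*832 + 203 = 1035, q_5 = 1*291 + 71 = 362.
  i=6: a_6=11, p_6 = 11*1035 + 832 = 12217, q_6 = 11*362 + 291 = 4273.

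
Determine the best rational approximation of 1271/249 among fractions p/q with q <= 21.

97/19

Expand x = 1271/249 as a continued fraction with the Euclidean algorithm:
  1271 = 5*249 + 26, so a_0 = 5.
  249 = 9*26 + 15, so a_1 = 9.
  26 = 1*15 + 11, so a_2 = 1.
  15 = 1*11 + 4, so a_3 = 1.
  11 = 2*4 + 3, so a_4 = 2.
  4 = 1*3 + 1, so a_5 = 1.
  3 = 3*1 + 0, so a_6 = 3.
so x = [5; 9, 1, 1, 2, 1, 3].
Convergents (p_i = a_i*p_{i-1} + p_{i-2}, q_i = a_i*q_{i-1} + q_{i-2} with p_{-2}=0, p_{-1}=1, q_{-2}=1, q_{-1}=0), until the denominator exceeds 21:
  i=0: a_0=5, p_0 = 5*1 + 0 = 5, q_0 = 5*0 + 1 = 1.
  i=1: a_1=9, p_1 = 9*5 + 1 = 46, q_1 = 9*1 + 0 = 9.
  i=2: a_2=1, p_2 = 1*46 + 5 = 51, q_2 = 1*9 + 1 = 10.
  i=3: a_3=1, p_3 = 1*51 + 46 = 97, q_3 = 1*10 + 9 = 19.
  i=4: a_4=2, p_4 = 2*97 + 51 = 245, q_4 = 2*19 + 10 = 48.
q_4 = 48 > 21, so the last convergent with denominator <= 21 is p_3/q_3 = 97/19.
The closest fraction with denominator <= 21 is either p_3/q_3 or the intermediate fraction (k*p_3 + p_2)/(k*q_3 + q_2) with the largest k >= 1 whose denominator stays <= 21; these approach x as k grows, and every other convergent or intermediate fraction in range is farther away.
Largest k: floor((21 - q_2)/q_3) = floor((21 - 10)/19) = 0.
Since k = 0, no intermediate fraction beyond p_3/q_3 has denominator <= 21, so the convergent 97/19 is the closest (its error is |1271*19 - 97*249|/(249*19) = 4/4731).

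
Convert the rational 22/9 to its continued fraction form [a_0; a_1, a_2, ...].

Run the Euclidean algorithm on 22 and 9; the successive quotients are the partial quotients a_0, a_1, ... (each step inverts the fractional part left over by the previous one):
  22 = 2*9 + 4, so a_0 = 2.
  9 = 2*4 + 1, so a_1 = 2.
  4 = 4*1 + 0, so a_2 = 4.
The remainder reaches 0 after 3 divisions, so the expansion has 3 partial quotients, read off in order.

[2; 2, 4]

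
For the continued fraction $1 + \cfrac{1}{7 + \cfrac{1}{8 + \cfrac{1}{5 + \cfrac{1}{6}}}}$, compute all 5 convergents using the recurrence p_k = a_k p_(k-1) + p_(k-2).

1/1, 8/7, 65/57, 333/292, 2063/1809

Using the convergent recurrence p_i = a_i*p_{i-1} + p_{i-2}, q_i = a_i*q_{i-1} + q_{i-2} with p_{-2}=0, p_{-1}=1, q_{-2}=1, q_{-1}=0:
  i=0: a_0=1, p_0 = 1*1 + 0 = 1, q_0 = 1*0 + 1 = 1.
  i=1: a_1=7, p_1 = 7*1 + 1 = 8, q_1 = 7*1 + 0 = 7.
  i=2: a_2=8, p_2 = 8*8 + 1 = 65, q_2 = 8*7 + 1 = 57.
  i=3: a_3=5, p_3 = 5*65 + 8 = 333, q_3 = 5*57 + 7 = 292.
  i=4: a_4=6, p_4 = 6*333 + 65 = 2063, q_4 = 6*292 + 57 = 1809.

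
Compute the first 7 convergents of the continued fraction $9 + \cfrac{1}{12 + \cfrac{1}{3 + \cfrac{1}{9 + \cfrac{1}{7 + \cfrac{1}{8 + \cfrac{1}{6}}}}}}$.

Using the convergent recurrence p_i = a_i*p_{i-1} + p_{i-2}, q_i = a_i*q_{i-1} + q_{i-2} with p_{-2}=0, p_{-1}=1, q_{-2}=1, q_{-1}=0:
  i=0: a_0=9, p_0 = 9*1 + 0 = 9, q_0 = 9*0 + 1 = 1.
  i=1: a_1=12, p_1 = 12*9 + 1 = 109, q_1 = 12*1 + 0 = 12.
  i=2: a_2=3, p_2 = 3*109 + 9 = 336, q_2 = 3*12 + 1 = 37.
  i=3: a_3=9, p_3 = 9*336 + 109 = 3133, q_3 = 9*37 + 12 = 345.
  i=4: a_4=7, p_4 = 7*3133 + 336 = 22267, q_4 = 7*345 + 37 = 2452.
  i=5: a_5=8, p_5 = 8*22267 + 3133 = 181269, q_5 = 8*2452 + 345 = 19961.
  i=6: a_6=6, p_6 = 6*181269 + 22267 = 1109881, q_6 = 6*19961 + 2452 = 122218.

9/1, 109/12, 336/37, 3133/345, 22267/2452, 181269/19961, 1109881/122218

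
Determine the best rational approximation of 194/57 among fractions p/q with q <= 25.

Expand x = 194/57 as a continued fraction with the Euclidean algorithm:
  194 = 3*57 + 23, so a_0 = 3.
  57 = 2*23 + 11, so a_1 = 2.
  23 = 2*11 + 1, so a_2 = 2.
  11 = 11*1 + 0, so a_3 = 11.
so x = [3; 2, 2, 11].
Convergents (p_i = a_i*p_{i-1} + p_{i-2}, q_i = a_i*q_{i-1} + q_{i-2} with p_{-2}=0, p_{-1}=1, q_{-2}=1, q_{-1}=0), until the denominator exceeds 25:
  i=0: a_0=3, p_0 = 3*1 + 0 = 3, q_0 = 3*0 + 1 = 1.
  i=1: a_1=2, p_1 = 2*3 + 1 = 7, q_1 = 2*1 + 0 = 2.
  i=2: a_2=2, p_2 = 2*7 + 3 = 17, q_2 = 2*2 + 1 = 5.
  i=3: a_3=11, p_3 = 11*17 + 7 = 194, q_3 = 11*5 + 2 = 57.
q_3 = 57 > 25, so the last convergent with denominator <= 25 is p_2/q_2 = 17/5.
The closest fraction with denominator <= 25 is either p_2/q_2 or the intermediate fraction (k*p_2 + p_1)/(k*q_2 + q_1) with the largest k >= 1 whose denominator stays <= 25; these approach x as k grows, and every other convergent or intermediate fraction in range is farther away.
Largest k: floor((25 - q_1)/q_2) = floor((25 - 2)/5) = 4.
That gives (4*17 + 7)/(4*5 + 2) = 75/22.
Compare the errors: |x - 17/5| = |194*5 - 17*57|/(57*5) = 1/285, and |x - 75/22| = |194*22 - 75*57|/(57*22) = 7/1254.
Cross-multiplying, 1*1254 = 1254 < 1995 = 7*285, so 1/285 is smaller: the convergent 17/5 is closer to x than 75/22.

17/5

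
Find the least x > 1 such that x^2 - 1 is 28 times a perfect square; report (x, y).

First expand sqrt(28) as a continued fraction. With x_i = (sqrt(28) + m_i)/d_i and (m_0, d_0) = (0, 1): a_0 = floor(sqrt(28)) = 5, since 5^2 = 25 <= 28 < 36 = 6^2.
Iterate m_{i+1} = d_i*a_i - m_i, d_{i+1} = (28 - m_{i+1}^2)/d_i, a_{i+1} = floor((a_0 + m_{i+1})/d_{i+1}):
  m_1 = 1*5 - 0 = 5, d_1 = (28 - 5^2)/1 = 3/1 = 3, a_1 = floor((5 + 5)/3) = 3.
  m_2 = 3*3 - 5 = 4, d_2 = (28 - 4^2)/3 = 12/3 = 4, a_2 = floor((5 + 4)/4) = 2.
  m_3 = 4*2 - 4 = 4, d_3 = (28 - 4^2)/4 = 12/4 = 3, a_3 = floor((5 + 4)/3) = 3.
  m_4 = 3*3 - 4 = 5, d_4 = (28 - 5^2)/3 = 3/3 = 1, a_4 = floor((5 + 5)/1) = 10.
  m_5 = 1*10 - 5 = 5, d_5 = (28 - 5^2)/1 = 3/1 = 3: (m_5, d_5) = (m_1, d_1) = (5, 3), so from here the quotients repeat a_1, ..., a_4; the period length is 4.
So sqrt(28) = [5; (3, 2, 3, 10)] with period length k = 4.
k is even, so the fundamental solution of x^2 - 28y^2 = 1 is (p_{k-1}, q_{k-1}) = (p_3, q_3); compute convergents through index 3.
Convergents (p_i = a_i*p_{i-1} + p_{i-2}, q_i = a_i*q_{i-1} + q_{i-2} with p_{-2}=0, p_{-1}=1, q_{-2}=1, q_{-1}=0):
  i=0: a_0=5, p_0 = 5*1 + 0 = 5, q_0 = 5*0 + 1 = 1.
  i=1: a_1=3, p_1 = 3*5 + 1 = 16, q_1 = 3*1 + 0 = 3.
  i=2: a_2=2, p_2 = 2*16 + 5 = 37, q_2 = 2*3 + 1 = 7.
  i=3: a_3=3, p_3 = 3*37 + 16 = 127, q_3 = 3*7 + 3 = 24.
Check: 127^2 - 28*24^2 = 16129 - 16128 = 1, so (x, y) = (127, 24) solves the equation, and by the theorem it is the least positive solution.

(x, y) = (127, 24)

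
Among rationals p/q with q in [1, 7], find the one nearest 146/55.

8/3

Expand x = 146/55 as a continued fraction with the Euclidean algorithm:
  146 = 2*55 + 36, so a_0 = 2.
  55 = 1*36 + 19, so a_1 = 1.
  36 = 1*19 + 17, so a_2 = 1.
  19 = 1*17 + 2, so a_3 = 1.
  17 = 8*2 + 1, so a_4 = 8.
  2 = 2*1 + 0, so a_5 = 2.
so x = [2; 1, 1, 1, 8, 2].
Convergents (p_i = a_i*p_{i-1} + p_{i-2}, q_i = a_i*q_{i-1} + q_{i-2} with p_{-2}=0, p_{-1}=1, q_{-2}=1, q_{-1}=0), until the denominator exceeds 7:
  i=0: a_0=2, p_0 = 2*1 + 0 = 2, q_0 = 2*0 + 1 = 1.
  i=1: a_1=1, p_1 = 1*2 + 1 = 3, q_1 = 1*1 + 0 = 1.
  i=2: a_2=1, p_2 = 1*3 + 2 = 5, q_2 = 1*1 + 1 = 2.
  i=3: a_3=1, p_3 = 1*5 + 3 = 8, q_3 = 1*2 + 1 = 3.
  i=4: a_4=8, p_4 = 8*8 + 5 = 69, q_4 = 8*3 + 2 = 26.
q_4 = 26 > 7, so the last convergent with denominator <= 7 is p_3/q_3 = 8/3.
The closest fraction with denominator <= 7 is either p_3/q_3 or the intermediate fraction (k*p_3 + p_2)/(k*q_3 + q_2) with the largest k >= 1 whose denominator stays <= 7; these approach x as k grows, and every other convergent or intermediate fraction in range is farther away.
Largest k: floor((7 - q_2)/q_3) = floor((7 - 2)/3) = 1.
That gives (1*8 + 5)/(1*3 + 2) = 13/5.
Compare the errors: |x - 8/3| = |146*3 - 8*55|/(55*3) = 2/165, and |x - 13/5| = |146*5 - 13*55|/(55*5) = 15/275.
Cross-multiplying, 2*275 = 550 < 2475 = 15*165, so 2/165 is smaller: the convergent 8/3 is closer to x than 13/5.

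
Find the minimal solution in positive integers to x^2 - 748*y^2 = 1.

First expand sqrt(748) as a continued fraction. With x_i = (sqrt(748) + m_i)/d_i and (m_0, d_0) = (0, 1): a_0 = floor(sqrt(748)) = 27, since 27^2 = 729 <= 748 < 784 = 28^2.
Iterate m_{i+1} = d_i*a_i - m_i, d_{i+1} = (748 - m_{i+1}^2)/d_i, a_{i+1} = floor((a_0 + m_{i+1})/d_{i+1}):
  m_1 = 1*27 - 0 = 27, d_1 = (748 - 27^2)/1 = 19/1 = 19, a_1 = floor((27 + 27)/19) = 2.
  m_2 = 19*2 - 27 = 11, d_2 = (748 - 11^2)/19 = 627/19 = 33, a_2 = floor((27 + 11)/33) = 1.
  m_3 = 33*1 - 11 = 22, d_3 = (748 - 22^2)/33 = 264/33 = 8, a_3 = floor((27 + 22)/8) = 6.
  m_4 = 8*6 - 22 = 26, d_4 = (748 - 26^2)/8 = 72/8 = 9, a_4 = floor((27 + 26)/9) = 5.
  m_5 = 9*5 - 26 = 19, d_5 = (748 - 19^2)/9 = 387/9 = 43, a_5 = floor((27 + 19)/43) = 1.
  m_6 = 43*1 - 19 = 24, d_6 = (748 - 24^2)/43 = 172/43 = 4, a_6 = floor((27 + 24)/4) = 12.
  m_7 = 4*12 - 24 = 24, d_7 = (748 - 24^2)/4 = 172/4 = 43, a_7 = floor((27 + 24)/43) = 1.
  m_8 = 43*1 - 24 = 19, d_8 = (748 - 19^2)/43 = 387/43 = 9, a_8 = floor((27 + 19)/9) = 5.
  m_9 = 9*5 - 19 = 26, d_9 = (748 - 26^2)/9 = 72/9 = 8, a_9 = floor((27 + 26)/8) = 6.
  m_10 = 8*6 - 26 = 22, d_10 = (748 - 22^2)/8 = 264/8 = 33, a_10 = floor((27 + 22)/33) = 1.
  m_11 = 33*1 - 22 = 11, d_11 = (748 - 11^2)/33 = 627/33 = 19, a_11 = floor((27 + 11)/19) = 2.
  m_12 = 19*2 - 11 = 27, d_12 = (748 - 27^2)/19 = 19/19 = 1, a_12 = floor((27 + 27)/1) = 54.
  m_13 = 1*54 - 27 = 27, d_13 = (748 - 27^2)/1 = 19/1 = 19: (m_13, d_13) = (m_1, d_1) = (27, 19), so from here the quotients repeat a_1, ..., a_12; the period length is 12.
So sqrt(748) = [27; (2, 1, 6, 5, 1, 12, 1, 5, 6, 1, 2, 54)] with period length k = 12.
k is even, so the fundamental solution of x^2 - 748y^2 = 1 is (p_{k-1}, q_{k-1}) = (p_11, q_11); compute convergents through index 11.
Convergents (p_i = a_i*p_{i-1} + p_{i-2}, q_i = a_i*q_{i-1} + q_{i-2} with p_{-2}=0, p_{-1}=1, q_{-2}=1, q_{-1}=0):
  i=0: a_0=27, p_0 = 27*1 + 0 = 27, q_0 = 27*0 + 1 = 1.
  i=1: a_1=2, p_1 = 2*27 + 1 = 55, q_1 = 2*1 + 0 = 2.
  i=2: a_2=1, p_2 = 1*55 + 27 = 82, q_2 = 1*2 + 1 = 3.
  i=3: a_3=6, p_3 = 6*82 + 55 = 547, q_3 = 6*3 + 2 = 20.
  i=4: a_4=5, p_4 = 5*547 + 82 = 2817, q_4 = 5*20 + 3 = 103.
  i=5: a_5=1, p_5 = 1*2817 + 547 = 3364, q_5 = 1*103 + 20 = 123.
  i=6: a_6=12, p_6 = 12*3364 + 2817 = 43185, q_6 = 12*123 + 103 = 1579.
  i=7: a_7=1, p_7 = 1*43185 + 3364 = 46549, q_7 = 1*1579 + 123 = 1702.
  i=8: a_8=5, p_8 = 5*46549 + 43185 = 275930, q_8 = 5*1702 + 1579 = 10089.
  i=9: a_9=6, p_9 = 6*275930 + 46549 = 1702129, q_9 = 6*10089 + 1702 = 62236.
  i=10: a_10=1, p_10 = 1*1702129 + 275930 = 1978059, q_10 = 1*62236 + 10089 = 72325.
  i=11: a_11=2, p_11 = 2*1978059 + 1702129 = 5658247, q_11 = 2*72325 + 62236 = 206886.
Check: 5658247^2 - 748*206886^2 = 32015759113009 - 32015759113008 = 1, so (x, y) = (5658247, 206886) solves the equation, and by the theorem it is the least positive solution.

(x, y) = (5658247, 206886)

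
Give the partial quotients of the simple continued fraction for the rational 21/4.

[5; 4]

Run the Euclidean algorithm on 21 and 4; the successive quotients are the partial quotients a_0, a_1, ... (each step inverts the fractional part left over by the previous one):
  21 = 5*4 + 1, so a_0 = 5.
  4 = 4*1 + 0, so a_1 = 4.
The remainder reaches 0 after 2 divisions, so the expansion has 2 partial quotients, read off in order.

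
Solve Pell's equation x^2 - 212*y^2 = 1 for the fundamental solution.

First expand sqrt(212) as a continued fraction. With x_i = (sqrt(212) + m_i)/d_i and (m_0, d_0) = (0, 1): a_0 = floor(sqrt(212)) = 14, since 14^2 = 196 <= 212 < 225 = 15^2.
Iterate m_{i+1} = d_i*a_i - m_i, d_{i+1} = (212 - m_{i+1}^2)/d_i, a_{i+1} = floor((a_0 + m_{i+1})/d_{i+1}):
  m_1 = 1*14 - 0 = 14, d_1 = (212 - 14^2)/1 = 16/1 = 16, a_1 = floor((14 + 14)/16) = 1.
  m_2 = 16*1 - 14 = 2, d_2 = (212 - 2^2)/16 = 208/16 = 13, a_2 = floor((14 + 2)/13) = 1.
  m_3 = 13*1 - 2 = 11, d_3 = (212 - 11^2)/13 = 91/13 = 7, a_3 = floor((14 + 11)/7) = 3.
  m_4 = 7*3 - 11 = 10, d_4 = (212 - 10^2)/7 = 112/7 = 16, a_4 = floor((14 + 10)/16) = 1.
  m_5 = 16*1 - 10 = 6, d_5 = (212 - 6^2)/16 = 176/16 = 11, a_5 = floor((14 + 6)/11) = 1.
  m_6 = 11*1 - 6 = 5, d_6 = (212 - 5^2)/11 = 187/11 = 17, a_6 = floor((14 + 5)/17) = 1.
  m_7 = 17*1 - 5 = 12, d_7 = (212 - 12^2)/17 = 68/17 = 4, a_7 = floor((14 + 12)/4) = 6.
  m_8 = 4*6 - 12 = 12, d_8 = (212 - 12^2)/4 = 68/4 = 17, a_8 = floor((14 + 12)/17) = 1.
  m_9 = 17*1 - 12 = 5, d_9 = (212 - 5^2)/17 = 187/17 = 11, a_9 = floor((14 + 5)/11) = 1.
  m_10 = 11*1 - 5 = 6, d_10 = (212 - 6^2)/11 = 176/11 = 16, a_10 = floor((14 + 6)/16) = 1.
  m_11 = 16*1 - 6 = 10, d_11 = (212 - 10^2)/16 = 112/16 = 7, a_11 = floor((14 + 10)/7) = 3.
  m_12 = 7*3 - 10 = 11, d_12 = (212 - 11^2)/7 = 91/7 = 13, a_12 = floor((14 + 11)/13) = 1.
  m_13 = 13*1 - 11 = 2, d_13 = (212 - 2^2)/13 = 208/13 = 16, a_13 = floor((14 + 2)/16) = 1.
  m_14 = 16*1 - 2 = 14, d_14 = (212 - 14^2)/16 = 16/16 = 1, a_14 = floor((14 + 14)/1) = 28.
  m_15 = 1*28 - 14 = 14, d_15 = (212 - 14^2)/1 = 16/1 = 16: (m_15, d_15) = (m_1, d_1) = (14, 16), so from here the quotients repeat a_1, ..., a_14; the period length is 14.
So sqrt(212) = [14; (1, 1, 3, 1, 1, 1, 6, 1, 1, 1, 3, 1, 1, 28)] with period length k = 14.
k is even, so the fundamental solution of x^2 - 212y^2 = 1 is (p_{k-1}, q_{k-1}) = (p_13, q_13); compute convergents through index 13.
Convergents (p_i = a_i*p_{i-1} + p_{i-2}, q_i = a_i*q_{i-1} + q_{i-2} with p_{-2}=0, p_{-1}=1, q_{-2}=1, q_{-1}=0):
  i=0: a_0=14, p_0 = 14*1 + 0 = 14, q_0 = 14*0 + 1 = 1.
  i=1: a_1=1, p_1 = 1*14 + 1 = 15, q_1 = 1*1 + 0 = 1.
  i=2: a_2=1, p_2 = 1*15 + 14 = 29, q_2 = 1*1 + 1 = 2.
  i=3: a_3=3, p_3 = 3*29 + 15 = 102, q_3 = 3*2 + 1 = 7.
  i=4: a_4=1, p_4 = 1*102 + 29 = 131, q_4 = 1*7 + 2 = 9.
  i=5: a_5=1, p_5 = 1*131 + 102 = 233, q_5 = 1*9 + 7 = 16.
  i=6: a_6=1, p_6 = 1*233 + 131 = 364, q_6 = 1*16 + 9 = 25.
  i=7: a_7=6, p_7 = 6*364 + 233 = 2417, q_7 = 6*25 + 16 = 166.
  i=8: a_8=1, p_8 = 1*2417 + 364 = 2781, q_8 = 1*166 + 25 = 191.
  i=9: a_9=1, p_9 = 1*2781 + 2417 = 5198, q_9 = 1*191 + 166 = 357.
  i=10: a_10=1, p_10 = 1*5198 + 2781 = 7979, q_10 = 1*357 + 191 = 548.
  i=11: a_11=3, p_11 = 3*7979 + 5198 = 29135, q_11 = 3*548 + 357 = 2001.
  i=12: a_12=1, p_12 = 1*29135 + 7979 = 37114, q_12 = 1*2001 + 548 = 2549.
  i=13: a_13=1, p_13 = 1*37114 + 29135 = 66249, q_13 = 1*2549 + 2001 = 4550.
Check: 66249^2 - 212*4550^2 = 4388930001 - 4388930000 = 1, so (x, y) = (66249, 4550) solves the equation, and by the theorem it is the least positive solution.

(x, y) = (66249, 4550)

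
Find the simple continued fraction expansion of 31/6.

Run the Euclidean algorithm on 31 and 6; the successive quotients are the partial quotients a_0, a_1, ... (each step inverts the fractional part left over by the previous one):
  31 = 5*6 + 1, so a_0 = 5.
  6 = 6*1 + 0, so a_1 = 6.
The remainder reaches 0 after 2 divisions, so the expansion has 2 partial quotients, read off in order.

[5; 6]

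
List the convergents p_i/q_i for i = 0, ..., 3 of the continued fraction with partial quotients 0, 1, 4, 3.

Using the convergent recurrence p_i = a_i*p_{i-1} + p_{i-2}, q_i = a_i*q_{i-1} + q_{i-2} with p_{-2}=0, p_{-1}=1, q_{-2}=1, q_{-1}=0:
  i=0: a_0=0, p_0 = 0*1 + 0 = 0, q_0 = 0*0 + 1 = 1.
  i=1: a_1=1, p_1 = 1*0 + 1 = 1, q_1 = 1*1 + 0 = 1.
  i=2: a_2=4, p_2 = 4*1 + 0 = 4, q_2 = 4*1 + 1 = 5.
  i=3: a_3=3, p_3 = 3*4 + 1 = 13, q_3 = 3*5 + 1 = 16.

0/1, 1/1, 4/5, 13/16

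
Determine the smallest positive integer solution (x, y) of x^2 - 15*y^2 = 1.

First expand sqrt(15) as a continued fraction. With x_i = (sqrt(15) + m_i)/d_i and (m_0, d_0) = (0, 1): a_0 = floor(sqrt(15)) = 3, since 3^2 = 9 <= 15 < 16 = 4^2.
Iterate m_{i+1} = d_i*a_i - m_i, d_{i+1} = (15 - m_{i+1}^2)/d_i, a_{i+1} = floor((a_0 + m_{i+1})/d_{i+1}):
  m_1 = 1*3 - 0 = 3, d_1 = (15 - 3^2)/1 = 6/1 = 6, a_1 = floor((3 + 3)/6) = 1.
  m_2 = 6*1 - 3 = 3, d_2 = (15 - 3^2)/6 = 6/6 = 1, a_2 = floor((3 + 3)/1) = 6.
  m_3 = 1*6 - 3 = 3, d_3 = (15 - 3^2)/1 = 6/1 = 6: (m_3, d_3) = (m_1, d_1) = (3, 6), so from here the quotients repeat a_1, a_2; the period length is 2.
So sqrt(15) = [3; (1, 6)] with period length k = 2.
k is even, so the fundamental solution of x^2 - 15y^2 = 1 is (p_{k-1}, q_{k-1}) = (p_1, q_1); compute convergents through index 1.
Convergents (p_i = a_i*p_{i-1} + p_{i-2}, q_i = a_i*q_{i-1} + q_{i-2} with p_{-2}=0, p_{-1}=1, q_{-2}=1, q_{-1}=0):
  i=0: a_0=3, p_0 = 3*1 + 0 = 3, q_0 = 3*0 + 1 = 1.
  i=1: a_1=1, p_1 = 1*3 + 1 = 4, q_1 = 1*1 + 0 = 1.
Check: 4^2 - 15*1^2 = 16 - 15 = 1, so (x, y) = (4, 1) solves the equation, and by the theorem it is the least positive solution.

(x, y) = (4, 1)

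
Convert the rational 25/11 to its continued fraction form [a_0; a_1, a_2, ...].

[2; 3, 1, 2]

Run the Euclidean algorithm on 25 and 11; the successive quotients are the partial quotients a_0, a_1, ... (each step inverts the fractional part left over by the previous one):
  25 = 2*11 + 3, so a_0 = 2.
  11 = 3*3 + 2, so a_1 = 3.
  3 = 1*2 + 1, so a_2 = 1.
  2 = 2*1 + 0, so a_3 = 2.
The remainder reaches 0 after 4 divisions, so the expansion has 4 partial quotients, read off in order.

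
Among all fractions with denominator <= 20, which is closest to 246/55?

85/19

Expand x = 246/55 as a continued fraction with the Euclidean algorithm:
  246 = 4*55 + 26, so a_0 = 4.
  55 = 2*26 + 3, so a_1 = 2.
  26 = 8*3 + 2, so a_2 = 8.
  3 = 1*2 + 1, so a_3 = 1.
  2 = 2*1 + 0, so a_4 = 2.
so x = [4; 2, 8, 1, 2].
Convergents (p_i = a_i*p_{i-1} + p_{i-2}, q_i = a_i*q_{i-1} + q_{i-2} with p_{-2}=0, p_{-1}=1, q_{-2}=1, q_{-1}=0), until the denominator exceeds 20:
  i=0: a_0=4, p_0 = 4*1 + 0 = 4, q_0 = 4*0 + 1 = 1.
  i=1: a_1=2, p_1 = 2*4 + 1 = 9, q_1 = 2*1 + 0 = 2.
  i=2: a_2=8, p_2 = 8*9 + 4 = 76, q_2 = 8*2 + 1 = 17.
  i=3: a_3=1, p_3 = 1*76 + 9 = 85, q_3 = 1*17 + 2 = 19.
  i=4: a_4=2, p_4 = 2*85 + 76 = 246, q_4 = 2*19 + 17 = 55.
q_4 = 55 > 20, so the last convergent with denominator <= 20 is p_3/q_3 = 85/19.
The closest fraction with denominator <= 20 is either p_3/q_3 or the intermediate fraction (k*p_3 + p_2)/(k*q_3 + q_2) with the largest k >= 1 whose denominator stays <= 20; these approach x as k grows, and every other convergent or intermediate fraction in range is farther away.
Largest k: floor((20 - q_2)/q_3) = floor((20 - 17)/19) = 0.
Since k = 0, no intermediate fraction beyond p_3/q_3 has denominator <= 20, so the convergent 85/19 is the closest (its error is |246*19 - 85*55|/(55*19) = 1/1045).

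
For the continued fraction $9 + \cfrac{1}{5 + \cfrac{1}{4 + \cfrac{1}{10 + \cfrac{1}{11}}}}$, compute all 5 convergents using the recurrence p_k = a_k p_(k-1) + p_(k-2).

9/1, 46/5, 193/21, 1976/215, 21929/2386

Using the convergent recurrence p_i = a_i*p_{i-1} + p_{i-2}, q_i = a_i*q_{i-1} + q_{i-2} with p_{-2}=0, p_{-1}=1, q_{-2}=1, q_{-1}=0:
  i=0: a_0=9, p_0 = 9*1 + 0 = 9, q_0 = 9*0 + 1 = 1.
  i=1: a_1=5, p_1 = 5*9 + 1 = 46, q_1 = 5*1 + 0 = 5.
  i=2: a_2=4, p_2 = 4*46 + 9 = 193, q_2 = 4*5 + 1 = 21.
  i=3: a_3=10, p_3 = 10*193 + 46 = 1976, q_3 = 10*21 + 5 = 215.
  i=4: a_4=11, p_4 = 11*1976 + 193 = 21929, q_4 = 11*215 + 21 = 2386.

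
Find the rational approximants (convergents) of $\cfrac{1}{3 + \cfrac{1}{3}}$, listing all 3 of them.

0/1, 1/3, 3/10

Using the convergent recurrence p_i = a_i*p_{i-1} + p_{i-2}, q_i = a_i*q_{i-1} + q_{i-2} with p_{-2}=0, p_{-1}=1, q_{-2}=1, q_{-1}=0:
  i=0: a_0=0, p_0 = 0*1 + 0 = 0, q_0 = 0*0 + 1 = 1.
  i=1: a_1=3, p_1 = 3*0 + 1 = 1, q_1 = 3*1 + 0 = 3.
  i=2: a_2=3, p_2 = 3*1 + 0 = 3, q_2 = 3*3 + 1 = 10.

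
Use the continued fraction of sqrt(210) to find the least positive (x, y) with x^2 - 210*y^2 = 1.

(x, y) = (29, 2)

First expand sqrt(210) as a continued fraction. With x_i = (sqrt(210) + m_i)/d_i and (m_0, d_0) = (0, 1): a_0 = floor(sqrt(210)) = 14, since 14^2 = 196 <= 210 < 225 = 15^2.
Iterate m_{i+1} = d_i*a_i - m_i, d_{i+1} = (210 - m_{i+1}^2)/d_i, a_{i+1} = floor((a_0 + m_{i+1})/d_{i+1}):
  m_1 = 1*14 - 0 = 14, d_1 = (210 - 14^2)/1 = 14/1 = 14, a_1 = floor((14 + 14)/14) = 2.
  m_2 = 14*2 - 14 = 14, d_2 = (210 - 14^2)/14 = 14/14 = 1, a_2 = floor((14 + 14)/1) = 28.
  m_3 = 1*28 - 14 = 14, d_3 = (210 - 14^2)/1 = 14/1 = 14: (m_3, d_3) = (m_1, d_1) = (14, 14), so from here the quotients repeat a_1, a_2; the period length is 2.
So sqrt(210) = [14; (2, 28)] with period length k = 2.
k is even, so the fundamental solution of x^2 - 210y^2 = 1 is (p_{k-1}, q_{k-1}) = (p_1, q_1); compute convergents through index 1.
Convergents (p_i = a_i*p_{i-1} + p_{i-2}, q_i = a_i*q_{i-1} + q_{i-2} with p_{-2}=0, p_{-1}=1, q_{-2}=1, q_{-1}=0):
  i=0: a_0=14, p_0 = 14*1 + 0 = 14, q_0 = 14*0 + 1 = 1.
  i=1: a_1=2, p_1 = 2*14 + 1 = 29, q_1 = 2*1 + 0 = 2.
Check: 29^2 - 210*2^2 = 841 - 840 = 1, so (x, y) = (29, 2) solves the equation, and by the theorem it is the least positive solution.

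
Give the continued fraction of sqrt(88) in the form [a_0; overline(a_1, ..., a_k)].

Write x_i = (sqrt(88) + m_i)/d_i with (m_0, d_0) = (0, 1). a_0 = floor(sqrt(88)) = 9, since 9^2 = 81 <= 88 < 100 = 10^2.
Iterate m_{i+1} = d_i*a_i - m_i, d_{i+1} = (88 - m_{i+1}^2)/d_i, a_{i+1} = floor((a_0 + m_{i+1})/d_{i+1}):
  m_1 = 1*9 - 0 = 9, d_1 = (88 - 9^2)/1 = 7/1 = 7, a_1 = floor((9 + 9)/7) = 2.
  m_2 = 7*2 - 9 = 5, d_2 = (88 - 5^2)/7 = 63/7 = 9, a_2 = floor((9 + 5)/9) = 1.
  m_3 = 9*1 - 5 = 4, d_3 = (88 - 4^2)/9 = 72/9 = 8, a_3 = floor((9 + 4)/8) = 1.
  m_4 = 8*1 - 4 = 4, d_4 = (88 - 4^2)/8 = 72/8 = 9, a_4 = floor((9 + 4)/9) = 1.
  m_5 = 9*1 - 4 = 5, d_5 = (88 - 5^2)/9 = 63/9 = 7, a_5 = floor((9 + 5)/7) = 2.
  m_6 = 7*2 - 5 = 9, d_6 = (88 - 9^2)/7 = 7/7 = 1, a_6 = floor((9 + 9)/1) = 18.
  m_7 = 1*18 - 9 = 9, d_7 = (88 - 9^2)/1 = 7/1 = 7: (m_7, d_7) = (m_1, d_1) = (9, 7), so from here the quotients repeat a_1, ..., a_6; the period length is 6.
Hence the expansion of sqrt(88) is a_0 = 9 followed by the repeating block 2, 1, 1, 1, 2, 18 (period 6).

[9; overline(2, 1, 1, 1, 2, 18)]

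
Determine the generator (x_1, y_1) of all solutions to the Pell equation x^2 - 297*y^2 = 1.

(x, y) = (48599, 2820)

First expand sqrt(297) as a continued fraction. With x_i = (sqrt(297) + m_i)/d_i and (m_0, d_0) = (0, 1): a_0 = floor(sqrt(297)) = 17, since 17^2 = 289 <= 297 < 324 = 18^2.
Iterate m_{i+1} = d_i*a_i - m_i, d_{i+1} = (297 - m_{i+1}^2)/d_i, a_{i+1} = floor((a_0 + m_{i+1})/d_{i+1}):
  m_1 = 1*17 - 0 = 17, d_1 = (297 - 17^2)/1 = 8/1 = 8, a_1 = floor((17 + 17)/8) = 4.
  m_2 = 8*4 - 17 = 15, d_2 = (297 - 15^2)/8 = 72/8 = 9, a_2 = floor((17 + 15)/9) = 3.
  m_3 = 9*3 - 15 = 12, d_3 = (297 - 12^2)/9 = 153/9 = 17, a_3 = floor((17 + 12)/17) = 1.
  m_4 = 17*1 - 12 = 5, d_4 = (297 - 5^2)/17 = 272/17 = 16, a_4 = floor((17 + 5)/16) = 1.
  m_5 = 16*1 - 5 = 11, d_5 = (297 - 11^2)/16 = 176/16 = 11, a_5 = floor((17 + 11)/11) = 2.
  m_6 = 11*2 - 11 = 11, d_6 = (297 - 11^2)/11 = 176/11 = 16, a_6 = floor((17 + 11)/16) = 1.
  m_7 = 16*1 - 11 = 5, d_7 = (297 - 5^2)/16 = 272/16 = 17, a_7 = floor((17 + 5)/17) = 1.
  m_8 = 17*1 - 5 = 12, d_8 = (297 - 12^2)/17 = 153/17 = 9, a_8 = floor((17 + 12)/9) = 3.
  m_9 = 9*3 - 12 = 15, d_9 = (297 - 15^2)/9 = 72/9 = 8, a_9 = floor((17 + 15)/8) = 4.
  m_10 = 8*4 - 15 = 17, d_10 = (297 - 17^2)/8 = 8/8 = 1, a_10 = floor((17 + 17)/1) = 34.
  m_11 = 1*34 - 17 = 17, d_11 = (297 - 17^2)/1 = 8/1 = 8: (m_11, d_11) = (m_1, d_1) = (17, 8), so from here the quotients repeat a_1, ..., a_10; the period length is 10.
So sqrt(297) = [17; (4, 3, 1, 1, 2, 1, 1, 3, 4, 34)] with period length k = 10.
k is even, so the fundamental solution of x^2 - 297y^2 = 1 is (p_{k-1}, q_{k-1}) = (p_9, q_9); compute convergents through index 9.
Convergents (p_i = a_i*p_{i-1} + p_{i-2}, q_i = a_i*q_{i-1} + q_{i-2} with p_{-2}=0, p_{-1}=1, q_{-2}=1, q_{-1}=0):
  i=0: a_0=17, p_0 = 17*1 + 0 = 17, q_0 = 17*0 + 1 = 1.
  i=1: a_1=4, p_1 = 4*17 + 1 = 69, q_1 = 4*1 + 0 = 4.
  i=2: a_2=3, p_2 = 3*69 + 17 = 224, q_2 = 3*4 + 1 = 13.
  i=3: a_3=1, p_3 = 1*224 + 69 = 293, q_3 = 1*13 + 4 = 17.
  i=4: a_4=1, p_4 = 1*293 + 224 = 517, q_4 = 1*17 + 13 = 30.
  i=5: a_5=2, p_5 = 2*517 + 293 = 1327, q_5 = 2*30 + 17 = 77.
  i=6: a_6=1, p_6 = 1*1327 + 517 = 1844, q_6 = 1*77 + 30 = 107.
  i=7: a_7=1, p_7 = 1*1844 + 1327 = 3171, q_7 = 1*107 + 77 = 184.
  i=8: a_8=3, p_8 = 3*3171 + 1844 = 11357, q_8 = 3*184 + 107 = 659.
  i=9: a_9=4, p_9 = 4*11357 + 3171 = 48599, q_9 = 4*659 + 184 = 2820.
Check: 48599^2 - 297*2820^2 = 2361862801 - 2361862800 = 1, so (x, y) = (48599, 2820) solves the equation, and by the theorem it is the least positive solution.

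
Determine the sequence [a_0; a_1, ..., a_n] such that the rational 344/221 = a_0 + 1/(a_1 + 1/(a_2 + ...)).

[1; 1, 1, 3, 1, 11, 2]

Run the Euclidean algorithm on 344 and 221; the successive quotients are the partial quotients a_0, a_1, ... (each step inverts the fractional part left over by the previous one):
  344 = 1*221 + 123, so a_0 = 1.
  221 = 1*123 + 98, so a_1 = 1.
  123 = 1*98 + 25, so a_2 = 1.
  98 = 3*25 + 23, so a_3 = 3.
  25 = 1*23 + 2, so a_4 = 1.
  23 = 11*2 + 1, so a_5 = 11.
  2 = 2*1 + 0, so a_6 = 2.
The remainder reaches 0 after 7 divisions, so the expansion has 7 partial quotients, read off in order.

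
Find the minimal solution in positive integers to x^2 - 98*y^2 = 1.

(x, y) = (99, 10)

First expand sqrt(98) as a continued fraction. With x_i = (sqrt(98) + m_i)/d_i and (m_0, d_0) = (0, 1): a_0 = floor(sqrt(98)) = 9, since 9^2 = 81 <= 98 < 100 = 10^2.
Iterate m_{i+1} = d_i*a_i - m_i, d_{i+1} = (98 - m_{i+1}^2)/d_i, a_{i+1} = floor((a_0 + m_{i+1})/d_{i+1}):
  m_1 = 1*9 - 0 = 9, d_1 = (98 - 9^2)/1 = 17/1 = 17, a_1 = floor((9 + 9)/17) = 1.
  m_2 = 17*1 - 9 = 8, d_2 = (98 - 8^2)/17 = 34/17 = 2, a_2 = floor((9 + 8)/2) = 8.
  m_3 = 2*8 - 8 = 8, d_3 = (98 - 8^2)/2 = 34/2 = 17, a_3 = floor((9 + 8)/17) = 1.
  m_4 = 17*1 - 8 = 9, d_4 = (98 - 9^2)/17 = 17/17 = 1, a_4 = floor((9 + 9)/1) = 18.
  m_5 = 1*18 - 9 = 9, d_5 = (98 - 9^2)/1 = 17/1 = 17: (m_5, d_5) = (m_1, d_1) = (9, 17), so from here the quotients repeat a_1, ..., a_4; the period length is 4.
So sqrt(98) = [9; (1, 8, 1, 18)] with period length k = 4.
k is even, so the fundamental solution of x^2 - 98y^2 = 1 is (p_{k-1}, q_{k-1}) = (p_3, q_3); compute convergents through index 3.
Convergents (p_i = a_i*p_{i-1} + p_{i-2}, q_i = a_i*q_{i-1} + q_{i-2} with p_{-2}=0, p_{-1}=1, q_{-2}=1, q_{-1}=0):
  i=0: a_0=9, p_0 = 9*1 + 0 = 9, q_0 = 9*0 + 1 = 1.
  i=1: a_1=1, p_1 = 1*9 + 1 = 10, q_1 = 1*1 + 0 = 1.
  i=2: a_2=8, p_2 = 8*10 + 9 = 89, q_2 = 8*1 + 1 = 9.
  i=3: a_3=1, p_3 = 1*89 + 10 = 99, q_3 = 1*9 + 1 = 10.
Check: 99^2 - 98*10^2 = 9801 - 9800 = 1, so (x, y) = (99, 10) solves the equation, and by the theorem it is the least positive solution.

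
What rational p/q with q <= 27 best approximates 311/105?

Expand x = 311/105 as a continued fraction with the Euclidean algorithm:
  311 = 2*105 + 101, so a_0 = 2.
  105 = 1*101 + 4, so a_1 = 1.
  101 = 25*4 + 1, so a_2 = 25.
  4 = 4*1 + 0, so a_3 = 4.
so x = [2; 1, 25, 4].
Convergents (p_i = a_i*p_{i-1} + p_{i-2}, q_i = a_i*q_{i-1} + q_{i-2} with p_{-2}=0, p_{-1}=1, q_{-2}=1, q_{-1}=0), until the denominator exceeds 27:
  i=0: a_0=2, p_0 = 2*1 + 0 = 2, q_0 = 2*0 + 1 = 1.
  i=1: a_1=1, p_1 = 1*2 + 1 = 3, q_1 = 1*1 + 0 = 1.
  i=2: a_2=25, p_2 = 25*3 + 2 = 77, q_2 = 25*1 + 1 = 26.
  i=3: a_3=4, p_3 = 4*77 + 3 = 311, q_3 = 4*26 + 1 = 105.
q_3 = 105 > 27, so the last convergent with denominator <= 27 is p_2/q_2 = 77/26.
The closest fraction with denominator <= 27 is either p_2/q_2 or the intermediate fraction (k*p_2 + p_1)/(k*q_2 + q_1) with the largest k >= 1 whose denominator stays <= 27; these approach x as k grows, and every other convergent or intermediate fraction in range is farther away.
Largest k: floor((27 - q_1)/q_2) = floor((27 - 1)/26) = 1.
That gives (1*77 + 3)/(1*26 + 1) = 80/27.
Compare the errors: |x - 77/26| = |311*26 - 77*105|/(105*26) = 1/2730, and |x - 80/27| = |311*27 - 80*105|/(105*27) = 3/2835.
Cross-multiplying, 1*2835 = 2835 < 8190 = 3*2730, so 1/2730 is smaller: the convergent 77/26 is closer to x than 80/27.

77/26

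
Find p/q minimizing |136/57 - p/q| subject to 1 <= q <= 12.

Expand x = 136/57 as a continued fraction with the Euclidean algorithm:
  136 = 2*57 + 22, so a_0 = 2.
  57 = 2*22 + 13, so a_1 = 2.
  22 = 1*13 + 9, so a_2 = 1.
  13 = 1*9 + 4, so a_3 = 1.
  9 = 2*4 + 1, so a_4 = 2.
  4 = 4*1 + 0, so a_5 = 4.
so x = [2; 2, 1, 1, 2, 4].
Convergents (p_i = a_i*p_{i-1} + p_{i-2}, q_i = a_i*q_{i-1} + q_{i-2} with p_{-2}=0, p_{-1}=1, q_{-2}=1, q_{-1}=0), until the denominator exceeds 12:
  i=0: a_0=2, p_0 = 2*1 + 0 = 2, q_0 = 2*0 + 1 = 1.
  i=1: a_1=2, p_1 = 2*2 + 1 = 5, q_1 = 2*1 + 0 = 2.
  i=2: a_2=1, p_2 = 1*5 + 2 = 7, q_2 = 1*2 + 1 = 3.
  i=3: a_3=1, p_3 = 1*7 + 5 = 12, q_3 = 1*3 + 2 = 5.
  i=4: a_4=2, p_4 = 2*12 + 7 = 31, q_4 = 2*5 + 3 = 13.
q_4 = 13 > 12, so the last convergent with denominator <= 12 is p_3/q_3 = 12/5.
The closest fraction with denominator <= 12 is either p_3/q_3 or the intermediate fraction (k*p_3 + p_2)/(k*q_3 + q_2) with the largest k >= 1 whose denominator stays <= 12; these approach x as k grows, and every other convergent or intermediate fraction in range is farther away.
Largest k: floor((12 - q_2)/q_3) = floor((12 - 3)/5) = 1.
That gives (1*12 + 7)/(1*5 + 3) = 19/8.
Compare the errors: |x - 12/5| = |136*5 - 12*57|/(57*5) = 4/285, and |x - 19/8| = |136*8 - 19*57|/(57*8) = 5/456.
Cross-multiplying, 5*285 = 1425 < 1824 = 4*456, so 5/456 is smaller: the intermediate fraction 19/8 is closer to x than 12/5.

19/8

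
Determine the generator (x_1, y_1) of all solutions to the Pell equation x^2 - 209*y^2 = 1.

First expand sqrt(209) as a continued fraction. With x_i = (sqrt(209) + m_i)/d_i and (m_0, d_0) = (0, 1): a_0 = floor(sqrt(209)) = 14, since 14^2 = 196 <= 209 < 225 = 15^2.
Iterate m_{i+1} = d_i*a_i - m_i, d_{i+1} = (209 - m_{i+1}^2)/d_i, a_{i+1} = floor((a_0 + m_{i+1})/d_{i+1}):
  m_1 = 1*14 - 0 = 14, d_1 = (209 - 14^2)/1 = 13/1 = 13, a_1 = floor((14 + 14)/13) = 2.
  m_2 = 13*2 - 14 = 12, d_2 = (209 - 12^2)/13 = 65/13 = 5, a_2 = floor((14 + 12)/5) = 5.
  m_3 = 5*5 - 12 = 13, d_3 = (209 - 13^2)/5 = 40/5 = 8, a_3 = floor((14 + 13)/8) = 3.
  m_4 = 8*3 - 13 = 11, d_4 = (209 - 11^2)/8 = 88/8 = 11, a_4 = floor((14 + 11)/11) = 2.
  m_5 = 11*2 - 11 = 11, d_5 = (209 - 11^2)/11 = 88/11 = 8, a_5 = floor((14 + 11)/8) = 3.
  m_6 = 8*3 - 11 = 13, d_6 = (209 - 13^2)/8 = 40/8 = 5, a_6 = floor((14 + 13)/5) = 5.
  m_7 = 5*5 - 13 = 12, d_7 = (209 - 12^2)/5 = 65/5 = 13, a_7 = floor((14 + 12)/13) = 2.
  m_8 = 13*2 - 12 = 14, d_8 = (209 - 14^2)/13 = 13/13 = 1, a_8 = floor((14 + 14)/1) = 28.
  m_9 = 1*28 - 14 = 14, d_9 = (209 - 14^2)/1 = 13/1 = 13: (m_9, d_9) = (m_1, d_1) = (14, 13), so from here the quotients repeat a_1, ..., a_8; the period length is 8.
So sqrt(209) = [14; (2, 5, 3, 2, 3, 5, 2, 28)] with period length k = 8.
k is even, so the fundamental solution of x^2 - 209y^2 = 1 is (p_{k-1}, q_{k-1}) = (p_7, q_7); compute convergents through index 7.
Convergents (p_i = a_i*p_{i-1} + p_{i-2}, q_i = a_i*q_{i-1} + q_{i-2} with p_{-2}=0, p_{-1}=1, q_{-2}=1, q_{-1}=0):
  i=0: a_0=14, p_0 = 14*1 + 0 = 14, q_0 = 14*0 + 1 = 1.
  i=1: a_1=2, p_1 = 2*14 + 1 = 29, q_1 = 2*1 + 0 = 2.
  i=2: a_2=5, p_2 = 5*29 + 14 = 159, q_2 = 5*2 + 1 = 11.
  i=3: a_3=3, p_3 = 3*159 + 29 = 506, q_3 = 3*11 + 2 = 35.
  i=4: a_4=2, p_4 = 2*506 + 159 = 1171, q_4 = 2*35 + 11 = 81.
  i=5: a_5=3, p_5 = 3*1171 + 506 = 4019, q_5 = 3*81 + 35 = 278.
  i=6: a_6=5, p_6 = 5*4019 + 1171 = 21266, q_6 = 5*278 + 81 = 1471.
  i=7: a_7=2, p_7 = 2*21266 + 4019 = 46551, q_7 = 2*1471 + 278 = 3220.
Check: 46551^2 - 209*3220^2 = 2166995601 - 2166995600 = 1, so (x, y) = (46551, 3220) solves the equation, and by the theorem it is the least positive solution.

(x, y) = (46551, 3220)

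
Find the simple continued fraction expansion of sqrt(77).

Write x_i = (sqrt(77) + m_i)/d_i with (m_0, d_0) = (0, 1). a_0 = floor(sqrt(77)) = 8, since 8^2 = 64 <= 77 < 81 = 9^2.
Iterate m_{i+1} = d_i*a_i - m_i, d_{i+1} = (77 - m_{i+1}^2)/d_i, a_{i+1} = floor((a_0 + m_{i+1})/d_{i+1}):
  m_1 = 1*8 - 0 = 8, d_1 = (77 - 8^2)/1 = 13/1 = 13, a_1 = floor((8 + 8)/13) = 1.
  m_2 = 13*1 - 8 = 5, d_2 = (77 - 5^2)/13 = 52/13 = 4, a_2 = floor((8 + 5)/4) = 3.
  m_3 = 4*3 - 5 = 7, d_3 = (77 - 7^2)/4 = 28/4 = 7, a_3 = floor((8 + 7)/7) = 2.
  m_4 = 7*2 - 7 = 7, d_4 = (77 - 7^2)/7 = 28/7 = 4, a_4 = floor((8 + 7)/4) = 3.
  m_5 = 4*3 - 7 = 5, d_5 = (77 - 5^2)/4 = 52/4 = 13, a_5 = floor((8 + 5)/13) = 1.
  m_6 = 13*1 - 5 = 8, d_6 = (77 - 8^2)/13 = 13/13 = 1, a_6 = floor((8 + 8)/1) = 16.
  m_7 = 1*16 - 8 = 8, d_7 = (77 - 8^2)/1 = 13/1 = 13: (m_7, d_7) = (m_1, d_1) = (8, 13), so from here the quotients repeat a_1, ..., a_6; the period length is 6.
Hence the expansion of sqrt(77) is a_0 = 8 followed by the repeating block 1, 3, 2, 3, 1, 16 (period 6).

[8; (1, 3, 2, 3, 1, 16)]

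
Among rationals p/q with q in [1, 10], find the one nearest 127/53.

Expand x = 127/53 as a continued fraction with the Euclidean algorithm:
  127 = 2*53 + 21, so a_0 = 2.
  53 = 2*21 + 11, so a_1 = 2.
  21 = 1*11 + 10, so a_2 = 1.
  11 = 1*10 + 1, so a_3 = 1.
  10 = 10*1 + 0, so a_4 = 10.
so x = [2; 2, 1, 1, 10].
Convergents (p_i = a_i*p_{i-1} + p_{i-2}, q_i = a_i*q_{i-1} + q_{i-2} with p_{-2}=0, p_{-1}=1, q_{-2}=1, q_{-1}=0), until the denominator exceeds 10:
  i=0: a_0=2, p_0 = 2*1 + 0 = 2, q_0 = 2*0 + 1 = 1.
  i=1: a_1=2, p_1 = 2*2 + 1 = 5, q_1 = 2*1 + 0 = 2.
  i=2: a_2=1, p_2 = 1*5 + 2 = 7, q_2 = 1*2 + 1 = 3.
  i=3: a_3=1, p_3 = 1*7 + 5 = 12, q_3 = 1*3 + 2 = 5.
  i=4: a_4=10, p_4 = 10*12 + 7 = 127, q_4 = 10*5 + 3 = 53.
q_4 = 53 > 10, so the last convergent with denominator <= 10 is p_3/q_3 = 12/5.
The closest fraction with denominator <= 10 is either p_3/q_3 or the intermediate fraction (k*p_3 + p_2)/(k*q_3 + q_2) with the largest k >= 1 whose denominator stays <= 10; these approach x as k grows, and every other convergent or intermediate fraction in range is farther away.
Largest k: floor((10 - q_2)/q_3) = floor((10 - 3)/5) = 1.
That gives (1*12 + 7)/(1*5 + 3) = 19/8.
Compare the errors: |x - 12/5| = |127*5 - 12*53|/(53*5) = 1/265, and |x - 19/8| = |127*8 - 19*53|/(53*8) = 9/424.
Cross-multiplying, 1*424 = 424 < 2385 = 9*265, so 1/265 is smaller: the convergent 12/5 is closer to x than 19/8.

12/5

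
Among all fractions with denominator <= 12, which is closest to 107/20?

59/11

Expand x = 107/20 as a continued fraction with the Euclidean algorithm:
  107 = 5*20 + 7, so a_0 = 5.
  20 = 2*7 + 6, so a_1 = 2.
  7 = 1*6 + 1, so a_2 = 1.
  6 = 6*1 + 0, so a_3 = 6.
so x = [5; 2, 1, 6].
Convergents (p_i = a_i*p_{i-1} + p_{i-2}, q_i = a_i*q_{i-1} + q_{i-2} with p_{-2}=0, p_{-1}=1, q_{-2}=1, q_{-1}=0), until the denominator exceeds 12:
  i=0: a_0=5, p_0 = 5*1 + 0 = 5, q_0 = 5*0 + 1 = 1.
  i=1: a_1=2, p_1 = 2*5 + 1 = 11, q_1 = 2*1 + 0 = 2.
  i=2: a_2=1, p_2 = 1*11 + 5 = 16, q_2 = 1*2 + 1 = 3.
  i=3: a_3=6, p_3 = 6*16 + 11 = 107, q_3 = 6*3 + 2 = 20.
q_3 = 20 > 12, so the last convergent with denominator <= 12 is p_2/q_2 = 16/3.
The closest fraction with denominator <= 12 is either p_2/q_2 or the intermediate fraction (k*p_2 + p_1)/(k*q_2 + q_1) with the largest k >= 1 whose denominator stays <= 12; these approach x as k grows, and every other convergent or intermediate fraction in range is farther away.
Largest k: floor((12 - q_1)/q_2) = floor((12 - 2)/3) = 3.
That gives (3*16 + 11)/(3*3 + 2) = 59/11.
Compare the errors: |x - 16/3| = |107*3 - 16*20|/(20*3) = 1/60, and |x - 59/11| = |107*11 - 59*20|/(20*11) = 3/220.
Cross-multiplying, 3*60 = 180 < 220 = 1*220, so 3/220 is smaller: the intermediate fraction 59/11 is closer to x than 16/3.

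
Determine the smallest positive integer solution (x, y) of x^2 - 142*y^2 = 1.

First expand sqrt(142) as a continued fraction. With x_i = (sqrt(142) + m_i)/d_i and (m_0, d_0) = (0, 1): a_0 = floor(sqrt(142)) = 11, since 11^2 = 121 <= 142 < 144 = 12^2.
Iterate m_{i+1} = d_i*a_i - m_i, d_{i+1} = (142 - m_{i+1}^2)/d_i, a_{i+1} = floor((a_0 + m_{i+1})/d_{i+1}):
  m_1 = 1*11 - 0 = 11, d_1 = (142 - 11^2)/1 = 21/1 = 21, a_1 = floor((11 + 11)/21) = 1.
  m_2 = 21*1 - 11 = 10, d_2 = (142 - 10^2)/21 = 42/21 = 2, a_2 = floor((11 + 10)/2) = 10.
  m_3 = 2*10 - 10 = 10, d_3 = (142 - 10^2)/2 = 42/2 = 21, a_3 = floor((11 + 10)/21) = 1.
  m_4 = 21*1 - 10 = 11, d_4 = (142 - 11^2)/21 = 21/21 = 1, a_4 = floor((11 + 11)/1) = 22.
  m_5 = 1*22 - 11 = 11, d_5 = (142 - 11^2)/1 = 21/1 = 21: (m_5, d_5) = (m_1, d_1) = (11, 21), so from here the quotients repeat a_1, ..., a_4; the period length is 4.
So sqrt(142) = [11; (1, 10, 1, 22)] with period length k = 4.
k is even, so the fundamental solution of x^2 - 142y^2 = 1 is (p_{k-1}, q_{k-1}) = (p_3, q_3); compute convergents through index 3.
Convergents (p_i = a_i*p_{i-1} + p_{i-2}, q_i = a_i*q_{i-1} + q_{i-2} with p_{-2}=0, p_{-1}=1, q_{-2}=1, q_{-1}=0):
  i=0: a_0=11, p_0 = 11*1 + 0 = 11, q_0 = 11*0 + 1 = 1.
  i=1: a_1=1, p_1 = 1*11 + 1 = 12, q_1 = 1*1 + 0 = 1.
  i=2: a_2=10, p_2 = 10*12 + 11 = 131, q_2 = 10*1 + 1 = 11.
  i=3: a_3=1, p_3 = 1*131 + 12 = 143, q_3 = 1*11 + 1 = 12.
Check: 143^2 - 142*12^2 = 20449 - 20448 = 1, so (x, y) = (143, 12) solves the equation, and by the theorem it is the least positive solution.

(x, y) = (143, 12)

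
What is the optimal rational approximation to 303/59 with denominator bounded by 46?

190/37

Expand x = 303/59 as a continued fraction with the Euclidean algorithm:
  303 = 5*59 + 8, so a_0 = 5.
  59 = 7*8 + 3, so a_1 = 7.
  8 = 2*3 + 2, so a_2 = 2.
  3 = 1*2 + 1, so a_3 = 1.
  2 = 2*1 + 0, so a_4 = 2.
so x = [5; 7, 2, 1, 2].
Convergents (p_i = a_i*p_{i-1} + p_{i-2}, q_i = a_i*q_{i-1} + q_{i-2} with p_{-2}=0, p_{-1}=1, q_{-2}=1, q_{-1}=0), until the denominator exceeds 46:
  i=0: a_0=5, p_0 = 5*1 + 0 = 5, q_0 = 5*0 + 1 = 1.
  i=1: a_1=7, p_1 = 7*5 + 1 = 36, q_1 = 7*1 + 0 = 7.
  i=2: a_2=2, p_2 = 2*36 + 5 = 77, q_2 = 2*7 + 1 = 15.
  i=3: a_3=1, p_3 = 1*77 + 36 = 113, q_3 = 1*15 + 7 = 22.
  i=4: a_4=2, p_4 = 2*113 + 77 = 303, q_4 = 2*22 + 15 = 59.
q_4 = 59 > 46, so the last convergent with denominator <= 46 is p_3/q_3 = 113/22.
The closest fraction with denominator <= 46 is either p_3/q_3 or the intermediate fraction (k*p_3 + p_2)/(k*q_3 + q_2) with the largest k >= 1 whose denominator stays <= 46; these approach x as k grows, and every other convergent or intermediate fraction in range is farther away.
Largest k: floor((46 - q_2)/q_3) = floor((46 - 15)/22) = 1.
That gives (1*113 + 77)/(1*22 + 15) = 190/37.
Compare the errors: |x - 113/22| = |303*22 - 113*59|/(59*22) = 1/1298, and |x - 190/37| = |303*37 - 190*59|/(59*37) = 1/2183.
Cross-multiplying, 1*1298 = 1298 < 2183 = 1*2183, so 1/2183 is smaller: the intermediate fraction 190/37 is closer to x than 113/22.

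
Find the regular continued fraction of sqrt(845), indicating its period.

Write x_i = (sqrt(845) + m_i)/d_i with (m_0, d_0) = (0, 1). a_0 = floor(sqrt(845)) = 29, since 29^2 = 841 <= 845 < 900 = 30^2.
Iterate m_{i+1} = d_i*a_i - m_i, d_{i+1} = (845 - m_{i+1}^2)/d_i, a_{i+1} = floor((a_0 + m_{i+1})/d_{i+1}):
  m_1 = 1*29 - 0 = 29, d_1 = (845 - 29^2)/1 = 4/1 = 4, a_1 = floor((29 + 29)/4) = 14.
  m_2 = 4*14 - 29 = 27, d_2 = (845 - 27^2)/4 = 116/4 = 29, a_2 = floor((29 + 27)/29) = 1.
  m_3 = 29*1 - 27 = 2, d_3 = (845 - 2^2)/29 = 841/29 = 29, a_3 = floor((29 + 2)/29) = 1.
  m_4 = 29*1 - 2 = 27, d_4 = (845 - 27^2)/29 = 116/29 = 4, a_4 = floor((29 + 27)/4) = 14.
  m_5 = 4*14 - 27 = 29, d_5 = (845 - 29^2)/4 = 4/4 = 1, a_5 = floor((29 + 29)/1) = 58.
  m_6 = 1*58 - 29 = 29, d_6 = (845 - 29^2)/1 = 4/1 = 4: (m_6, d_6) = (m_1, d_1) = (29, 4), so from here the quotients repeat a_1, ..., a_5; the period length is 5.
Hence the expansion of sqrt(845) is a_0 = 29 followed by the repeating block 14, 1, 1, 14, 58 (period 5).

[29; (14, 1, 1, 14, 58)]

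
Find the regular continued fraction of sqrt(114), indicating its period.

[10; (1, 2, 10, 2, 1, 20)]

Write x_i = (sqrt(114) + m_i)/d_i with (m_0, d_0) = (0, 1). a_0 = floor(sqrt(114)) = 10, since 10^2 = 100 <= 114 < 121 = 11^2.
Iterate m_{i+1} = d_i*a_i - m_i, d_{i+1} = (114 - m_{i+1}^2)/d_i, a_{i+1} = floor((a_0 + m_{i+1})/d_{i+1}):
  m_1 = 1*10 - 0 = 10, d_1 = (114 - 10^2)/1 = 14/1 = 14, a_1 = floor((10 + 10)/14) = 1.
  m_2 = 14*1 - 10 = 4, d_2 = (114 - 4^2)/14 = 98/14 = 7, a_2 = floor((10 + 4)/7) = 2.
  m_3 = 7*2 - 4 = 10, d_3 = (114 - 10^2)/7 = 14/7 = 2, a_3 = floor((10 + 10)/2) = 10.
  m_4 = 2*10 - 10 = 10, d_4 = (114 - 10^2)/2 = 14/2 = 7, a_4 = floor((10 + 10)/7) = 2.
  m_5 = 7*2 - 10 = 4, d_5 = (114 - 4^2)/7 = 98/7 = 14, a_5 = floor((10 + 4)/14) = 1.
  m_6 = 14*1 - 4 = 10, d_6 = (114 - 10^2)/14 = 14/14 = 1, a_6 = floor((10 + 10)/1) = 20.
  m_7 = 1*20 - 10 = 10, d_7 = (114 - 10^2)/1 = 14/1 = 14: (m_7, d_7) = (m_1, d_1) = (10, 14), so from here the quotients repeat a_1, ..., a_6; the period length is 6.
Hence the expansion of sqrt(114) is a_0 = 10 followed by the repeating block 1, 2, 10, 2, 1, 20 (period 6).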